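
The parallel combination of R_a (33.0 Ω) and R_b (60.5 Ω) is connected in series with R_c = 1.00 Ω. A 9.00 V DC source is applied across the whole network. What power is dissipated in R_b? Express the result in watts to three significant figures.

1.22 W

Reduce the parallel combination to a single R_p; the circuit then becomes R_p in series with the remaining resistor.
R_p = (33.0×60.5)/(33.0+60.5) = 21.35 Ω
R_total = R_p + 1.00 = 21.35 + 1.00 = 22.35 Ω
I = V / R_total = 9.00 / 22.35 = 0.4026 A
Voltage across the parallel pair: V_p = I × R_p = 0.4026 × 21.35 = 8.597 V
R_b sits across V_p; its power is V_p²/R.
P_R_b = (8.597)² / 60.5 = 1.222 W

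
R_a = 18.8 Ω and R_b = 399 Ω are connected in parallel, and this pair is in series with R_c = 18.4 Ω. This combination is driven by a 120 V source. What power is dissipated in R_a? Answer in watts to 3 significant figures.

187 W

First find R_p for the parallel pair, then treat R_p + R_c as a series loop.
R_p = (18.8×399)/(18.8+399) = 17.95 Ω
R_total = R_p + 18.4 = 17.95 + 18.4 = 36.35 Ω
I = V / R_total = 120 / 36.35 = 3.301 A
Voltage across the parallel pair: V_p = I × R_p = 3.301 × 17.95 = 59.26 V
R_a has V_p across it, so P = V_p²/R_a.
P_R_a = (59.26)² / 18.8 = 186.8 W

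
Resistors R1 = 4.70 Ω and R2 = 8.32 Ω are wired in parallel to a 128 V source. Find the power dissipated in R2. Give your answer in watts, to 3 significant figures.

The supply voltage appears across each parallel branch — just use P = V²/R2.
P_R2 = V² / R2 = (128)² / 8.32 Ω = 1969 W

1970 W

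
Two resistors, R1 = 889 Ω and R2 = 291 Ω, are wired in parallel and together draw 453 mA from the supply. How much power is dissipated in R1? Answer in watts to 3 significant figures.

11.1 W

We need the common branch voltage; get it from I_total × R_eq, then P = V²/R for the branch.
1/R_eq = 1/889 + 1/291 ⇒ R_eq = 219.2 Ω
V = I_total × R_eq = 0.4530 × 219.2 = 99.31 V
P_R1 = V² / R1 = (99.31)² / 889 = 11.09 W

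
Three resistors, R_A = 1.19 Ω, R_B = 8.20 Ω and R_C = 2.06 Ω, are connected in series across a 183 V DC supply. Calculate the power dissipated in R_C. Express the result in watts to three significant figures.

In a series string the same current flows through every resistor — find that current, then P = I²R for the one we want.
R_total = 1.19 + 8.20 + 2.06 = 11.45 Ω
I = V / R_total = 183 / 11.45 = 15.98 A
P_R_C = I² × R_C = (15.98)² × 2.06 = 526.2 W

526 W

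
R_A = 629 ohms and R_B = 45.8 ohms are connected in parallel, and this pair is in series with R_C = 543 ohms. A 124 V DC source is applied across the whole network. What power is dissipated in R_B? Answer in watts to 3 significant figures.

1.78 W

Reduce the parallel combination to a single R_p; the circuit then becomes R_p in series with the remaining resistor.
R_p = (629×45.8)/(629+45.8) = 42.69 Ω
R_total = R_p + 543 = 42.69 + 543 = 585.7 Ω
I = V / R_total = 124 / 585.7 = 0.2117 A
Voltage across the parallel pair: V_p = I × R_p = 0.2117 × 42.69 = 9.038 V
Use P = V²/R for R_B with V = V_p.
P_R_B = (9.038)² / 45.8 = 1.784 W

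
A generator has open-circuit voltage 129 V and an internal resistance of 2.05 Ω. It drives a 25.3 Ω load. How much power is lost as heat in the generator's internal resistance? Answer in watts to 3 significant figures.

45.6 W

The internal resistance carries the same current as the load; P_int = I²r.
I = ε / (r + R) = 129 / (2.05 + 25.3) = 4.717 A
P_int = I² r = (4.717)² × 2.05 = 45.61 W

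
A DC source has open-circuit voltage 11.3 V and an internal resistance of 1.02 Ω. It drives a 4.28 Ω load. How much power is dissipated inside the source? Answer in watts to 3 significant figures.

Internal loss is I²r, with I set by the total series resistance r+R.
I = ε / (r + R) = 11.3 / (1.02 + 4.28) = 2.132 A
P_int = I² r = (2.132)² × 1.02 = 4.637 W

4.64 W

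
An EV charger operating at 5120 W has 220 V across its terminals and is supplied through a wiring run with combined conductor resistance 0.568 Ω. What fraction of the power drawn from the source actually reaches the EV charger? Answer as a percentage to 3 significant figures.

94.3 %

I = P / V = 5120 / 220 = 23.27 A through the wiring run.
P_line = I² R_line = (23.27)² × 0.568 = 307.6 W
P_source = P_load + P_line = 5120 + 307.6 = 5428 W
η = P_load / P_source = 5120 / 5428 = 0.9433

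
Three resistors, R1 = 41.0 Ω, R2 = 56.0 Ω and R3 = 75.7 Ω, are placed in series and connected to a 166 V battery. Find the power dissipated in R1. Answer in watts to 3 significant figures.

Since the resistors are in series they all carry the loop current I = V/R_total; the power in any one is I²R.
R_total = 41.0 + 56.0 + 75.7 = 172.7 Ω
I = V / R_total = 166 / 172.7 = 0.9612 A
P_R1 = I² × R1 = (0.9612)² × 41.0 = 37.88 W

37.9 W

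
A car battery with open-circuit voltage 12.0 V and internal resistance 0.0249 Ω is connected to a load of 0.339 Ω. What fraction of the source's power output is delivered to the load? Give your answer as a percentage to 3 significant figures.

93.2 %

Both r and R carry the same current, so the power split is just the resistance split: η = R/(R+r).
η = R / (R + r) = 0.339 / (0.339 + 0.0249) = 0.9316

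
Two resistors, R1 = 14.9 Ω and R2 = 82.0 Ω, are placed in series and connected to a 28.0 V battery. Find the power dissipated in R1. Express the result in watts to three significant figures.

1.24 W

Since the resistors are in series they all carry the loop current I = V/R_total; the power in any one is I²R.
R_total = 14.9 + 82.0 = 96.90 Ω
I = V / R_total = 28.0 / 96.90 = 0.2890 A
P_R1 = I² × R1 = (0.2890)² × 14.9 = 1.244 W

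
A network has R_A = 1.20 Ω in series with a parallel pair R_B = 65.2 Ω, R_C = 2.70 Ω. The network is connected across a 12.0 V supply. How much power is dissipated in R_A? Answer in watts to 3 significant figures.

First combine the parallel branches into one equivalent R_p, then R_A + R_p is a series pair.
R_p = (65.2×2.70)/(65.2+2.70) = 2.593 Ω
R_total = 1.20 + 2.593 = 3.793 Ω
I = V / R_total = 12.0 / 3.793 = 3.164 A
All the current flows through R_A; use P = I²R.
P_R_A = (3.164)² × 1.20 = 12.01 W

12.0 W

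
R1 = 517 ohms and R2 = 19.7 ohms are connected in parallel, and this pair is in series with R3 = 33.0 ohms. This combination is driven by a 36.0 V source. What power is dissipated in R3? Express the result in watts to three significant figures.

15.8 W

Reduce the parallel combination to a single R_p; the circuit then becomes R_p in series with the remaining resistor.
R_p = (517×19.7)/(517+19.7) = 18.98 Ω
R_total = R_p + 33.0 = 18.98 + 33.0 = 51.98 Ω
I = V / R_total = 36.0 / 51.98 = 0.6926 A
R3 carries the full series current, so P = I²R.
P_R3 = (0.6926)² × 33.0 = 15.83 W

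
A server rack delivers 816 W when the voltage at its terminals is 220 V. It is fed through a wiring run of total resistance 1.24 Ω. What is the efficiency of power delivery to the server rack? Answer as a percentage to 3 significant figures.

98.0 %

I = P / V = 816 / 220 = 3.709 A through the wiring run.
P_line = I² R_line = (3.709)² × 1.24 = 17.06 W
P_source = P_load + P_line = 816.0 + 17.06 = 833.1 W
η = P_load / P_source = 816.0 / 833.1 = 0.9795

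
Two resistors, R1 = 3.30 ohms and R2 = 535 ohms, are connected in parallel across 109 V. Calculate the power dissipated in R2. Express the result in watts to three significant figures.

R2 sits directly across the source, so P = V²/R with V = 109 V.
P_R2 = V² / R2 = (109)² / 535 Ω = 22.21 W

22.2 W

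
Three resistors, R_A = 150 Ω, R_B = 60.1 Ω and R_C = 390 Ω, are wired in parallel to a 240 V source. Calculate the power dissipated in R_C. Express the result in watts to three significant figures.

148 W

Parallel branches share the same voltage; P = V²/R gives the branch power in one step.
P_R_C = V² / R_C = (240)² / 390 Ω = 147.7 W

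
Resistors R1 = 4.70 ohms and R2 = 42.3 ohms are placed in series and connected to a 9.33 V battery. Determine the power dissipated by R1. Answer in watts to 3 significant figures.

0.185 W

Series elements share the same current, so find I first, then use P = I²R.
R_total = 4.70 + 42.3 = 47.00 Ω
I = V / R_total = 9.33 / 47.00 = 0.1985 A
P_R1 = I² × R1 = (0.1985)² × 4.70 = 0.1852 W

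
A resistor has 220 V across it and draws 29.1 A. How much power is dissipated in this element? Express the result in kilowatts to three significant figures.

6.40 kW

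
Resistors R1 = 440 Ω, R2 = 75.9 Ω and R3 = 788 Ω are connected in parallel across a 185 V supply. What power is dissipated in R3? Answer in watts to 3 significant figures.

Every branch has 185 V across it, so for R3 the power is simply V²/R.
P_R3 = V² / R3 = (185)² / 788 Ω = 43.43 W

43.4 W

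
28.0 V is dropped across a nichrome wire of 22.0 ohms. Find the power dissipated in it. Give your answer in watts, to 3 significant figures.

With V across and R both known, P = V²/R gives the dissipation directly.
P = (28.0 V)² / 22.0 Ω = 35.64 W

35.6 W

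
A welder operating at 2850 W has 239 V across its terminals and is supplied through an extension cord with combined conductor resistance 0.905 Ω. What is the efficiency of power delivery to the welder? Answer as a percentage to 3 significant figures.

95.7 %

I = P / V = 2850 / 239 = 11.92 A through the extension cord.
P_line = I² R_line = (11.92)² × 0.905 = 128.7 W
P_source = P_load + P_line = 2850 + 128.7 = 2979 W
η = P_load / P_source = 2850 / 2979 = 0.9568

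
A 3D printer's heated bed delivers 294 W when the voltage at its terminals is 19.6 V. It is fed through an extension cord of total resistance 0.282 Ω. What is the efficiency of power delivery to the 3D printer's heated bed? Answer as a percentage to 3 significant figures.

82.2 %

I = P / V = 294 / 19.6 = 15.00 A through the extension cord.
P_line = I² R_line = (15.00)² × 0.282 = 63.45 W
P_source = P_load + P_line = 294.0 + 63.45 = 357.4 W
η = P_load / P_source = 294.0 / 357.4 = 0.8225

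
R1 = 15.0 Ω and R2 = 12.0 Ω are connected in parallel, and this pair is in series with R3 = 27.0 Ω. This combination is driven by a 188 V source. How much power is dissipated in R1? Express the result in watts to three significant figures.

Combine R1 and R2 into their parallel equivalent first, reducing the network to two series resistors.
R_p = (15.0×12.0)/(15.0+12.0) = 6.667 Ω
R_total = R_p + 27.0 = 6.667 + 27.0 = 33.67 Ω
I = V / R_total = 188 / 33.67 = 5.584 A
Voltage across the parallel pair: V_p = I × R_p = 5.584 × 6.667 = 37.23 V
R1 has V_p across it, so P = V_p²/R1.
P_R1 = (37.23)² / 15.0 = 92.39 W

92.4 W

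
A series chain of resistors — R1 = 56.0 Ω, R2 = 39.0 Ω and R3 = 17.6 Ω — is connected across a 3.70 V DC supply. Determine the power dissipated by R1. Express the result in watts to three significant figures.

Every series element carries the same I. Get I from the total resistance, then P = I² × R1.
R_total = 56.0 + 39.0 + 17.6 = 112.6 Ω
I = V / R_total = 3.70 / 112.6 = 0.03286 A
P_R1 = I² × R1 = (0.03286)² × 56.0 = 0.06047 W

0.0605 W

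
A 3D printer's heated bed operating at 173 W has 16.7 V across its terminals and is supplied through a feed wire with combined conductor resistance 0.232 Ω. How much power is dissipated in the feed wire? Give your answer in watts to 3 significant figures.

The feed wire is a series resistance carrying the load current; its dissipation is I²R_line.
I = P / V = 173 / 16.7 = 10.36 A through the feed wire.
P_line = I² R_line = (10.36)² × 0.232 = 24.90 W

24.9 W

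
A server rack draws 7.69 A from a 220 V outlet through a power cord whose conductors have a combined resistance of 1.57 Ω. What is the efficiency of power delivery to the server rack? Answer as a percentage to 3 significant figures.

The power cord carries the full 7.69 A.
P_line = I² R_line = (7.690)² × 1.57 = 92.84 W
P_source = V I = 220 × 7.690 = 1692 W; P_load = 1599 W
η = P_load / P_source = 1599 / 1692 = 0.9451

94.5 %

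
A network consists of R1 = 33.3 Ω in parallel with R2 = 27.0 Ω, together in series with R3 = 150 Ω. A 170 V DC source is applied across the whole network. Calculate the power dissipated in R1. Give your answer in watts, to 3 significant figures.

7.09 W

Combine R1 and R2 into their parallel equivalent first, reducing the network to two series resistors.
R_p = (33.3×27.0)/(33.3+27.0) = 14.91 Ω
R_total = R_p + 150 = 14.91 + 150 = 164.9 Ω
I = V / R_total = 170 / 164.9 = 1.031 A
Voltage across the parallel pair: V_p = I × R_p = 1.031 × 14.91 = 15.37 V
R1 has V_p across it, so P = V_p²/R1.
P_R1 = (15.37)² / 33.3 = 7.095 W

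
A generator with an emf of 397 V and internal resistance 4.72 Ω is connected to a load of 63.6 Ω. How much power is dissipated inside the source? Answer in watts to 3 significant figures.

The source's internal resistance is just another series element carrying I; its dissipation is I²r.
I = ε / (r + R) = 397 / (4.72 + 63.6) = 5.811 A
P_int = I² r = (5.811)² × 4.72 = 159.4 W

159 W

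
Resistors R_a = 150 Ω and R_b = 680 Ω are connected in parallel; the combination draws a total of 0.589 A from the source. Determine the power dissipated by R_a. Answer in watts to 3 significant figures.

34.9 W

Only the total current is stated, so first find the parallel equivalent to get the voltage across the combination.
1/R_eq = 1/150 + 1/680 ⇒ R_eq = 122.9 Ω
V = I_total × R_eq = 0.5890 × 122.9 = 72.38 V
P_R_a = V² / R_a = (72.38)² / 150 = 34.93 W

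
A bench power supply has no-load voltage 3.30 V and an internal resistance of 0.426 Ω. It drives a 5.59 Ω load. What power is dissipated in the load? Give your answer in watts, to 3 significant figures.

Find the circuit current first, then P = I²R for the load (series elements share I).
I = ε / (r + R) = 3.30 / (0.426 + 5.59) = 0.5485 A
P_load = I² R = (0.5485)² × 5.59 = 1.682 W

1.68 W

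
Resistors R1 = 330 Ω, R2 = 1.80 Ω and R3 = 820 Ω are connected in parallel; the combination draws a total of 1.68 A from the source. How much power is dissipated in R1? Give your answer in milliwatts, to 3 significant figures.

Only the total current is stated, so first find the parallel equivalent to get the voltage across the combination.
1/R_eq = 1/330 + 1/1.80 + 1/820 ⇒ R_eq = 1.786 Ω
V = I_total × R_eq = 1.680 × 1.786 = 3.001 V
P_R1 = V² / R1 = (3.001)² / 330 = 0.02729 W

27.3 mW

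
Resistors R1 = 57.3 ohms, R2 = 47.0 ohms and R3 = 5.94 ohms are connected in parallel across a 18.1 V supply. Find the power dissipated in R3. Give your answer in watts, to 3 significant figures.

55.2 W

Parallel branches share the same voltage; P = V²/R gives the branch power in one step.
P_R3 = V² / R3 = (18.1)² / 5.94 Ω = 55.15 W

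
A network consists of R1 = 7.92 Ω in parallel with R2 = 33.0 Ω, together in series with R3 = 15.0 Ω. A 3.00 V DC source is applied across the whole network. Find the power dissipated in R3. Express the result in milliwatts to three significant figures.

Combine R1 and R2 into their parallel equivalent first, reducing the network to two series resistors.
R_p = (7.92×33.0)/(7.92+33.0) = 6.387 Ω
R_total = R_p + 15.0 = 6.387 + 15.0 = 21.39 Ω
I = V / R_total = 3.00 / 21.39 = 0.1403 A
All the supply current flows through R3; use P = I²R3.
P_R3 = (0.1403)² × 15.0 = 0.2951 W

295 mW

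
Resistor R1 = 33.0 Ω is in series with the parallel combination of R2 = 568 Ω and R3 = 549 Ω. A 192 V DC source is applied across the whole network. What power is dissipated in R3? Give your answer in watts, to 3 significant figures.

53.7 W

Collapse R2‖R3 to a single equivalent, reducing the network to two series elements.
R_p = (568×549)/(568+549) = 279.2 Ω
R_total = 33.0 + 279.2 = 312.2 Ω
I = V / R_total = 192 / 312.2 = 0.6151 A
Voltage across the parallel pair: V_p = I × R_p = 0.6151 × 279.2 = 171.7 V
R3 is across V_p, so use P = V²/R for that branch.
P_R3 = (171.7)² / 549 = 53.70 W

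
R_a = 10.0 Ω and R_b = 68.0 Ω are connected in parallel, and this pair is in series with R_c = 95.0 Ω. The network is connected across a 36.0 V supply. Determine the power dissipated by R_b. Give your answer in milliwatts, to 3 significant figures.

135 mW

Combine R_a and R_b into their parallel equivalent first, reducing the network to two series resistors.
R_p = (10.0×68.0)/(10.0+68.0) = 8.718 Ω
R_total = R_p + 95.0 = 8.718 + 95.0 = 103.7 Ω
I = V / R_total = 36.0 / 103.7 = 0.3471 A
Voltage across the parallel pair: V_p = I × R_p = 0.3471 × 8.718 = 3.026 V
R_b sits across V_p; its power is V_p²/R.
P_R_b = (3.026)² / 68.0 = 0.1347 W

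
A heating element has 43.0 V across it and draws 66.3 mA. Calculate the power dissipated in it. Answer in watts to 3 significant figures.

2.85 W

Since both terminal voltage and current are stated, P = V I gives the power in one step.
P = 43.0 V × 0.06630 A = 2.851 W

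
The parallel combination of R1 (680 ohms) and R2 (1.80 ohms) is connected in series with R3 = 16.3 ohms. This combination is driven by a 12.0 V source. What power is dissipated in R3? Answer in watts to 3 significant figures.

7.17 W

Combine R1 and R2 into their parallel equivalent first, reducing the network to two series resistors.
R_p = (680×1.80)/(680+1.80) = 1.795 Ω
R_total = R_p + 16.3 = 1.795 + 16.3 = 18.10 Ω
I = V / R_total = 12.0 / 18.10 = 0.6632 A
R3 carries the full series current, so P = I²R.
P_R3 = (0.6632)² × 16.3 = 7.168 W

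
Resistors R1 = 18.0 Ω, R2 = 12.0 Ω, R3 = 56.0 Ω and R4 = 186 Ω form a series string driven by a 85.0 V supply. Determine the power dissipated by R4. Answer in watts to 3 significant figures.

The current is common to all series resistors; compute it, then apply P = I²R for the target.
R_total = 18.0 + 12.0 + 56.0 + 186 = 272.0 Ω
I = V / R_total = 85.0 / 272.0 = 0.3125 A
P_R4 = I² × R4 = (0.3125)² × 186 = 18.16 W

18.2 W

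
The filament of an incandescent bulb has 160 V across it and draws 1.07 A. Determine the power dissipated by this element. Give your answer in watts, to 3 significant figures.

171 W

With V and I both given, power follows immediately from P = V I.
P = 160 V × 1.070 A = 171.2 W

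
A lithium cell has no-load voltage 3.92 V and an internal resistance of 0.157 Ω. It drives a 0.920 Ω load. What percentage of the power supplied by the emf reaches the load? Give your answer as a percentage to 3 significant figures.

85.4 %

η = P_load/(P_load+P_int) = I²R/(I²R+I²r) = R/(R+r) — the I² cancels for series elements.
η = R / (R + r) = 0.920 / (0.920 + 0.157) = 0.8542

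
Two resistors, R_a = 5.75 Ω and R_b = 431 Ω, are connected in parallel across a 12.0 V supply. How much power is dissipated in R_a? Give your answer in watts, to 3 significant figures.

25.0 W

Each parallel branch sees the full supply voltage, so P = V²/R applies directly to the target branch.
P_R_a = V² / R_a = (12.0)² / 5.75 Ω = 25.04 W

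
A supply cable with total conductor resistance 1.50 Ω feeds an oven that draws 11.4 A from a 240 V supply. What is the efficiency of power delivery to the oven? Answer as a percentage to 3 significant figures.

92.9 %

The supply cable carries the full 11.4 A.
P_line = I² R_line = (11.40)² × 1.50 = 194.9 W
P_source = V I = 240 × 11.40 = 2736 W; P_load = 2541 W
η = P_load / P_source = 2541 / 2736 = 0.9287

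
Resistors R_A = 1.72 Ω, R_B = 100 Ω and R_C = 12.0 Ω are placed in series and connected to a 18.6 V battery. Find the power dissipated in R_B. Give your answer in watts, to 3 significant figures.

2.68 W

The current is common to all series resistors; compute it, then apply P = I²R for the target.
R_total = 1.72 + 100 + 12.0 = 113.7 Ω
I = V / R_total = 18.6 / 113.7 = 0.1636 A
P_R_B = I² × R_B = (0.1636)² × 100 = 2.675 W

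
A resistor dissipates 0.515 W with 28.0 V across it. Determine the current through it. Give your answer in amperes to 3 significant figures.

0.0184 A

Inverting the appropriate power form: I = P / V.
I = 0.515 / 28.0 = 0.01839 A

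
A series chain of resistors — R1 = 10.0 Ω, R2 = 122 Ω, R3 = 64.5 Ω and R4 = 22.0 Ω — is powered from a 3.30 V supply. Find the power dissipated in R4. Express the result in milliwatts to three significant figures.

The current is common to all series resistors; compute it, then apply P = I²R for the target.
R_total = 10.0 + 122 + 64.5 + 22.0 = 218.5 Ω
I = V / R_total = 3.30 / 218.5 = 0.01510 A
P_R4 = I² × R4 = (0.01510)² × 22.0 = 0.005018 W

5.02 mW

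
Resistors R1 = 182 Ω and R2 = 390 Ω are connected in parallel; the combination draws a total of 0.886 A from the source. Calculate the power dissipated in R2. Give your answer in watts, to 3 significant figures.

31.0 W

Only the total current is stated, so first find the parallel equivalent to get the voltage across the combination.
1/R_eq = 1/182 + 1/390 ⇒ R_eq = 124.1 Ω
V = I_total × R_eq = 0.8860 × 124.1 = 109.9 V
P_R2 = V² / R2 = (109.9)² / 390 = 30.99 W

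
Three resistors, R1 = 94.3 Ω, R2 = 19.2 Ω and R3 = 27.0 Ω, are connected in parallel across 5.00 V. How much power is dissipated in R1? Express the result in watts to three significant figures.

Parallel branches share the same voltage; P = V²/R gives the branch power in one step.
P_R1 = V² / R1 = (5.00)² / 94.3 Ω = 0.2651 W

0.265 W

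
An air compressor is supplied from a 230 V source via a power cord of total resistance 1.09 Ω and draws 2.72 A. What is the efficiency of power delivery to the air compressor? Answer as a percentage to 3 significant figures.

The power cord carries the full 2.72 A.
P_line = I² R_line = (2.720)² × 1.09 = 8.064 W
P_source = V I = 230 × 2.720 = 625.6 W; P_load = 617.5 W
η = P_load / P_source = 617.5 / 625.6 = 0.9871

98.7 %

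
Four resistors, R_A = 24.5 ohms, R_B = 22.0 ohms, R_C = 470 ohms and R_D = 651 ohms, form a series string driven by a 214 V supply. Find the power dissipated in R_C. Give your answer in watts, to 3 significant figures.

Every series element carries the same I. Get I from the total resistance, then P = I² × R_C.
R_total = 24.5 + 22.0 + 470 + 651 = 1168 Ω
I = V / R_total = 214 / 1168 = 0.1833 A
P_R_C = I² × R_C = (0.1833)² × 470 = 15.79 W

15.8 W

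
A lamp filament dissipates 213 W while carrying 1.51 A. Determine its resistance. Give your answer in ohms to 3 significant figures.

93.4 Ω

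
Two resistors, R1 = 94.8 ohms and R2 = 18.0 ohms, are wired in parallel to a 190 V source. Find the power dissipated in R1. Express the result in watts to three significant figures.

381 W

Parallel branches share the same voltage; P = V²/R gives the branch power in one step.
P_R1 = V² / R1 = (190)² / 94.8 Ω = 380.8 W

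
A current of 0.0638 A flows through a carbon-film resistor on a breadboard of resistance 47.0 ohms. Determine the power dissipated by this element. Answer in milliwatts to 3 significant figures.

Current and resistance are given, so P = I²R is the direct form.
P = (0.06380 A)² × 47.0 Ω = 0.1913 W

191 mW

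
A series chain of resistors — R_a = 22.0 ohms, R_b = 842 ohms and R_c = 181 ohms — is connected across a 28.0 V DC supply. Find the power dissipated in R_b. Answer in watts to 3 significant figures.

The current is common to all series resistors; compute it, then apply P = I²R for the target.
R_total = 22.0 + 842 + 181 = 1045 Ω
I = V / R_total = 28.0 / 1045 = 0.02679 A
P_R_b = I² × R_b = (0.02679)² × 842 = 0.6045 W

0.604 W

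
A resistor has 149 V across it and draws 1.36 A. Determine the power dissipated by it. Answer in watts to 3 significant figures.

203 W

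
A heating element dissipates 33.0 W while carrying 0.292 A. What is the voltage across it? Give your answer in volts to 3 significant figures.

113 V

Inverting the appropriate power form: V = P / I.
V = 33.0 / 0.2920 = 113.0 V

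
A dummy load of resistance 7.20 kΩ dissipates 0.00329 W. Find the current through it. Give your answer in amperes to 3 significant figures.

The two known quantities fix the third via I = √(P / R).
I = √(0.00329 / 7200) = 0.0006760 A

0.000676 A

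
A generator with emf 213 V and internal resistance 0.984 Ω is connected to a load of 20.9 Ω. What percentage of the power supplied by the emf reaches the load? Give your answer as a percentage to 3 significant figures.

The source delivers εI, of which I²R reaches the load and I²r is lost; since I is common, η = R/(R+r).
η = R / (R + r) = 20.9 / (20.9 + 0.984) = 0.9550

95.5 %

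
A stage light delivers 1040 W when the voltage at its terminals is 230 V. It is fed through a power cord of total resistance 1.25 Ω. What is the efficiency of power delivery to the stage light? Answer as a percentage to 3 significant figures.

97.6 %

I = P / V = 1040 / 230 = 4.522 A through the power cord.
P_line = I² R_line = (4.522)² × 1.25 = 25.56 W
P_source = P_load + P_line = 1040 + 25.56 = 1066 W
η = P_load / P_source = 1040 / 1066 = 0.9760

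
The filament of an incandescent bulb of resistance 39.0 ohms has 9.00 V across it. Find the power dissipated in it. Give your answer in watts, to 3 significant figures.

2.08 W

V and R are stated; P = V²/R avoids computing the current.
P = (9.00 V)² / 39.0 Ω = 2.077 W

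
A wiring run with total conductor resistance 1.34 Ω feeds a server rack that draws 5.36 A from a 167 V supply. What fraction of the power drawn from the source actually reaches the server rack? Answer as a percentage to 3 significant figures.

The wiring run carries the full 5.36 A.
P_line = I² R_line = (5.360)² × 1.34 = 38.50 W
P_source = V I = 167 × 5.360 = 895.1 W; P_load = 856.6 W
η = P_load / P_source = 856.6 / 895.1 = 0.9570

95.7 %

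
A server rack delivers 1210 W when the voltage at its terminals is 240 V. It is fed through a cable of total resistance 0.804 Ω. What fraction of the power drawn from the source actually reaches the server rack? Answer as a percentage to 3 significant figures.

98.3 %

I = P / V = 1210 / 240 = 5.042 A through the cable.
P_line = I² R_line = (5.042)² × 0.804 = 20.44 W
P_source = P_load + P_line = 1210 + 20.44 = 1230 W
η = P_load / P_source = 1210 / 1230 = 0.9834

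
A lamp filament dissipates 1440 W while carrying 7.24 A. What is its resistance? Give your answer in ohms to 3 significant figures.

27.5 Ω

Rearranging the power relation for the two known quantities gives R = P / I².
R = 1440 / (7.240)² = 27.47 Ω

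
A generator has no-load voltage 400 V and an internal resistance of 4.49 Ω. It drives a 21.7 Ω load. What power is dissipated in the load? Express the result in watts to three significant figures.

5060 W

With r and R in series, I = ε/(r+R); the load dissipates I²R.
I = ε / (r + R) = 400 / (4.49 + 21.7) = 15.27 A
P_load = I² R = (15.27)² × 21.7 = 5062 W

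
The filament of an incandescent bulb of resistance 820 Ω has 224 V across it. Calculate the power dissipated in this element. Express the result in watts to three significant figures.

We know the drop across the element and its resistance — P = V²/R, one step.
P = (224 V)² / 820 Ω = 61.19 W

61.2 W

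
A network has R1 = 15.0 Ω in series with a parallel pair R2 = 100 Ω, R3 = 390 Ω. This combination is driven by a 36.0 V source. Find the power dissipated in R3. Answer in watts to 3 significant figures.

2.35 W

Collapse R2‖R3 to a single equivalent, reducing the network to two series elements.
R_p = (100×390)/(100+390) = 79.59 Ω
R_total = 15.0 + 79.59 = 94.59 Ω
I = V / R_total = 36.0 / 94.59 = 0.3806 A
Voltage across the parallel pair: V_p = I × R_p = 0.3806 × 79.59 = 30.29 V
R3 is across V_p, so use P = V²/R for that branch.
P_R3 = (30.29)² / 390 = 2.353 W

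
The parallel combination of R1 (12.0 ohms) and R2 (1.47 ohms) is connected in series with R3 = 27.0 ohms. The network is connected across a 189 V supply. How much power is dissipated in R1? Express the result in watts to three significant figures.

First find R_p for the parallel pair, then treat R_p + R3 as a series loop.
R_p = (12.0×1.47)/(12.0+1.47) = 1.310 Ω
R_total = R_p + 27.0 = 1.310 + 27.0 = 28.31 Ω
I = V / R_total = 189 / 28.31 = 6.676 A
Voltage across the parallel pair: V_p = I × R_p = 6.676 × 1.310 = 8.743 V
R1 has V_p across it, so P = V_p²/R1.
P_R1 = (8.743)² / 12.0 = 6.370 W

6.37 W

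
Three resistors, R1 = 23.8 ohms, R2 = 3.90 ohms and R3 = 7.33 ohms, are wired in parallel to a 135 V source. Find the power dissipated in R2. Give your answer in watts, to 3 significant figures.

The supply voltage appears across each parallel branch — just use P = V²/R2.
P_R2 = V² / R2 = (135)² / 3.90 Ω = 4673 W

4670 W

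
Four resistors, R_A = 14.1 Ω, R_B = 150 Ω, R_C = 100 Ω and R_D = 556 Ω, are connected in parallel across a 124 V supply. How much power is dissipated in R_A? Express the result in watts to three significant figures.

R_A sits directly across the source, so P = V²/R with V = 124 V.
P_R_A = V² / R_A = (124)² / 14.1 Ω = 1090 W

1090 W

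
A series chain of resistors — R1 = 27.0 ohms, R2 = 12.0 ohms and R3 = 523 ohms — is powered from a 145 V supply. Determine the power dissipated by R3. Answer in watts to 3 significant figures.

34.8 W

The current is common to all series resistors; compute it, then apply P = I²R for the target.
R_total = 27.0 + 12.0 + 523 = 562.0 Ω
I = V / R_total = 145 / 562.0 = 0.2580 A
P_R3 = I² × R3 = (0.2580)² × 523 = 34.81 W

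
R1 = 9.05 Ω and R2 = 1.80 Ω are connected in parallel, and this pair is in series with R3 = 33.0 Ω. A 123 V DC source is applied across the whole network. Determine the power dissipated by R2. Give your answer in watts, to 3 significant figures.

Combine R1 and R2 into their parallel equivalent first, reducing the network to two series resistors.
R_p = (9.05×1.80)/(9.05+1.80) = 1.501 Ω
R_total = R_p + 33.0 = 1.501 + 33.0 = 34.50 Ω
I = V / R_total = 123 / 34.50 = 3.565 A
Voltage across the parallel pair: V_p = I × R_p = 3.565 × 1.501 = 5.353 V
R2 sits across V_p; its power is V_p²/R.
P_R2 = (5.353)² / 1.80 = 15.92 W

15.9 W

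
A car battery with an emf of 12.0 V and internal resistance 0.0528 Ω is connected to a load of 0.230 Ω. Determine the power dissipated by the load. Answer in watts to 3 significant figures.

Find the circuit current first, then P = I²R for the load (series elements share I).
I = ε / (r + R) = 12.0 / (0.0528 + 0.230) = 42.43 A
P_load = I² R = (42.43)² × 0.230 = 414.1 W

414 W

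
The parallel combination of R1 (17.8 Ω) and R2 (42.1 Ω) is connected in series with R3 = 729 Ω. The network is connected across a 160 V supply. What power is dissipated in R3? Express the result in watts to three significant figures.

33.9 W

First find R_p for the parallel pair, then treat R_p + R3 as a series loop.
R_p = (17.8×42.1)/(17.8+42.1) = 12.51 Ω
R_total = R_p + 729 = 12.51 + 729 = 741.5 Ω
I = V / R_total = 160 / 741.5 = 0.2158 A
All the supply current flows through R3; use P = I²R3.
P_R3 = (0.2158)² × 729 = 33.94 W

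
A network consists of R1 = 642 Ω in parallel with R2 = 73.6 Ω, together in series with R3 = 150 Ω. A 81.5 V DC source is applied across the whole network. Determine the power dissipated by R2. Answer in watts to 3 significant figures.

8.43 W

First find R_p for the parallel pair, then treat R_p + R3 as a series loop.
R_p = (642×73.6)/(642+73.6) = 66.03 Ω
R_total = R_p + 150 = 66.03 + 150 = 216.0 Ω
I = V / R_total = 81.5 / 216.0 = 0.3773 A
Voltage across the parallel pair: V_p = I × R_p = 0.3773 × 66.03 = 24.91 V
Use P = V²/R for R2 with V = V_p.
P_R2 = (24.91)² / 73.6 = 8.431 W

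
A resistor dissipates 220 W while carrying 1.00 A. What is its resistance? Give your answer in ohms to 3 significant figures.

Rearranging the power relation for the two known quantities gives R = P / I².
R = 220 / (1.000)² = 220.0 Ω

220 Ω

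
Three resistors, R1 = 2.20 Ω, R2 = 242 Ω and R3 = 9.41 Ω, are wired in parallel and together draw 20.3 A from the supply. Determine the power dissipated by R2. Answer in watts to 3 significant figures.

The branches share the same voltage, but only the total current is given — find V from the equivalent resistance first.
1/R_eq = 1/2.20 + 1/242 + 1/9.41 ⇒ R_eq = 1.770 Ω
V = I_total × R_eq = 20.30 × 1.770 = 35.93 V
P_R2 = V² / R2 = (35.93)² / 242 = 5.335 W

5.34 W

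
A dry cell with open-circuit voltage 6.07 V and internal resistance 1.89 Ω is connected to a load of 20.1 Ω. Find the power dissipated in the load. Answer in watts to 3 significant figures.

With r and R in series, I = ε/(r+R); the load dissipates I²R.
I = ε / (r + R) = 6.07 / (1.89 + 20.1) = 0.2760 A
P_load = I² R = (0.2760)² × 20.1 = 1.532 W

1.53 W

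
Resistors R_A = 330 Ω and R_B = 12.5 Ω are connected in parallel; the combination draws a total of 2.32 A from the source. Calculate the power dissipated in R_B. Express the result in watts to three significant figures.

Parallel branches share V, not I — compute V via R_eq, then use V²/R for the target branch.
1/R_eq = 1/330 + 1/12.5 ⇒ R_eq = 12.04 Ω
V = I_total × R_eq = 2.320 × 12.04 = 27.94 V
P_R_B = V² / R_B = (27.94)² / 12.5 = 62.46 W

62.5 W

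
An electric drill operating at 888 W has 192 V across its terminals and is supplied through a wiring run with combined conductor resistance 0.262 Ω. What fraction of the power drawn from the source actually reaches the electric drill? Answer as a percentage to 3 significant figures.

I = P / V = 888 / 192 = 4.625 A through the wiring run.
P_line = I² R_line = (4.625)² × 0.262 = 5.604 W
P_source = P_load + P_line = 888.0 + 5.604 = 893.6 W
η = P_load / P_source = 888.0 / 893.6 = 0.9937

99.4 %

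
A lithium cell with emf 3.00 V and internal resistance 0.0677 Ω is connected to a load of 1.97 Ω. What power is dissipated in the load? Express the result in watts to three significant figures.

4.27 W

Load and internal resistance form a series loop — compute the loop current, then the load power via I²R.
I = ε / (r + R) = 3.00 / (0.0677 + 1.97) = 1.472 A
P_load = I² R = (1.472)² × 1.97 = 4.270 W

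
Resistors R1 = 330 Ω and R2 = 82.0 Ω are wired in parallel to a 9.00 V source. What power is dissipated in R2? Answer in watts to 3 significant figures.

Each parallel branch sees the full supply voltage, so P = V²/R applies directly to the target branch.
P_R2 = V² / R2 = (9.00)² / 82.0 Ω = 0.9878 W

0.988 W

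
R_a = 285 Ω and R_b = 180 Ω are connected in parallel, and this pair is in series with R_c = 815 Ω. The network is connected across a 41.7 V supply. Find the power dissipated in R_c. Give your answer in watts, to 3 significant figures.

Combine R_a and R_b into their parallel equivalent first, reducing the network to two series resistors.
R_p = (285×180)/(285+180) = 110.3 Ω
R_total = R_p + 815 = 110.3 + 815 = 925.3 Ω
I = V / R_total = 41.7 / 925.3 = 0.04507 A
All the supply current flows through R_c; use P = I²R_c.
P_R_c = (0.04507)² × 815 = 1.655 W

1.66 W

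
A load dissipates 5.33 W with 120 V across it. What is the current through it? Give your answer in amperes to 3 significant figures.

0.0444 A

From P = V I = I²R = V²/R, with the two given quantities we get I = P / V.
I = 5.33 / 120 = 0.04442 A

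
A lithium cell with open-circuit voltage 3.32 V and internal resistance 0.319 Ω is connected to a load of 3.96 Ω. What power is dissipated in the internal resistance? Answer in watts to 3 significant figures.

The source's internal resistance is just another series element carrying I; its dissipation is I²r.
I = ε / (r + R) = 3.32 / (0.319 + 3.96) = 0.7759 A
P_int = I² r = (0.7759)² × 0.319 = 0.1920 W

0.192 W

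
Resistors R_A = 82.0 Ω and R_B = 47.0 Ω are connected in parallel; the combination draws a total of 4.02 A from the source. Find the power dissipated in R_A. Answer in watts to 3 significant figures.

176 W

Only the total current is stated, so first find the parallel equivalent to get the voltage across the combination.
1/R_eq = 1/82.0 + 1/47.0 ⇒ R_eq = 29.88 Ω
V = I_total × R_eq = 4.020 × 29.88 = 120.1 V
P_R_A = V² / R_A = (120.1)² / 82.0 = 175.9 W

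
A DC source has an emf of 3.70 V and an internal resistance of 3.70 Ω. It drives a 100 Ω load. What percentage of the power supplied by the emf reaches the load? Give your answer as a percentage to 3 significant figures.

96.4 %

Both r and R carry the same current, so the power split is just the resistance split: η = R/(R+r).
η = R / (R + r) = 100 / (100 + 3.70) = 0.9643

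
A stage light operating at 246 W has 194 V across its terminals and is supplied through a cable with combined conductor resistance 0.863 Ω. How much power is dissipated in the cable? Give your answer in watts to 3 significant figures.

Only the current and the line resistance are needed for the I²R loss.
I = P / V = 246 / 194 = 1.268 A through the cable.
P_line = I² R_line = (1.268)² × 0.863 = 1.388 W

1.39 W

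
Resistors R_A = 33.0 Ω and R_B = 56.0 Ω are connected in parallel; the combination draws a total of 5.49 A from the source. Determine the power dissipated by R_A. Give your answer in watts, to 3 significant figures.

394 W

Parallel branches share V, not I — compute V via R_eq, then use V²/R for the target branch.
1/R_eq = 1/33.0 + 1/56.0 ⇒ R_eq = 20.76 Ω
V = I_total × R_eq = 5.490 × 20.76 = 114.0 V
P_R_A = V² / R_A = (114.0)² / 33.0 = 393.8 W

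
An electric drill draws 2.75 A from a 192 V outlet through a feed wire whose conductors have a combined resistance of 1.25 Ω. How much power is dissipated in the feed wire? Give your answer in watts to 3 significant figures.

The feed wire and load are in series, so the same current flows in both; the loss is I²R_line.
The feed wire carries the full 2.75 A.
P_line = I² R_line = (2.750)² × 1.25 = 9.453 W

9.45 W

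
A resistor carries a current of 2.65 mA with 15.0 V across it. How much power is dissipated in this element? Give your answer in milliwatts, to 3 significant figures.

With V and I both given, power follows immediately from P = V I.
P = 15.0 V × 0.002650 A = 0.03975 W

39.8 mW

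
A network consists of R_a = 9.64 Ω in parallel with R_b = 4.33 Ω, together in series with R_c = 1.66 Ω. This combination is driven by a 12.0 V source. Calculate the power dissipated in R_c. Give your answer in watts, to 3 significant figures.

Combine R_a and R_b into their parallel equivalent first, reducing the network to two series resistors.
R_p = (9.64×4.33)/(9.64+4.33) = 2.988 Ω
R_total = R_p + 1.66 = 2.988 + 1.66 = 4.648 Ω
I = V / R_total = 12.0 / 4.648 = 2.582 A
All the supply current flows through R_c; use P = I²R_c.
P_R_c = (2.582)² × 1.66 = 11.07 W

11.1 W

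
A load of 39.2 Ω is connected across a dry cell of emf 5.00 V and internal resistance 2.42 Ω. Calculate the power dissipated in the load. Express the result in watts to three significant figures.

0.566 W

Find the circuit current first, then P = I²R for the load (series elements share I).
I = ε / (r + R) = 5.00 / (2.42 + 39.2) = 0.1201 A
P_load = I² R = (0.1201)² × 39.2 = 0.5657 W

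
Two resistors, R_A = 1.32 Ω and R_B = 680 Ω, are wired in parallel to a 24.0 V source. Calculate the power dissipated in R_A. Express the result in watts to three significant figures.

436 W

R_A sits directly across the source, so P = V²/R with V = 24.0 V.
P_R_A = V² / R_A = (24.0)² / 1.32 Ω = 436.4 W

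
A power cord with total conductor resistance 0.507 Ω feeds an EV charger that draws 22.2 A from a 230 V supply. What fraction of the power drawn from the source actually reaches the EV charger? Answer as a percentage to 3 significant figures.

95.1 %

The power cord carries the full 22.2 A.
P_line = I² R_line = (22.20)² × 0.507 = 249.9 W
P_source = V I = 230 × 22.20 = 5106 W; P_load = 4856 W
η = P_load / P_source = 4856 / 5106 = 0.9511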